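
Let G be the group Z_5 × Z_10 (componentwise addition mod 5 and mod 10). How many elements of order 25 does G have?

0

An element (a,b) has order lcm(ord(a), ord(b)); count pairs with lcm equal to 25.
Enumerating gives 0 such elements.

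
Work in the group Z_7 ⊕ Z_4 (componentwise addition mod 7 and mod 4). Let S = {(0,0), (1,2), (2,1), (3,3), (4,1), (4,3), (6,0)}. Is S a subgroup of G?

(1,2) ∈ S but its inverse (6,2) ∉ S, so S is not a subgroup.

No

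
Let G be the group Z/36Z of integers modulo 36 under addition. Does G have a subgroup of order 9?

Yes

9 | 36. A subgroup of order 9 is {0, 4, 8, 12, 16, 20, 24, 28, 32}.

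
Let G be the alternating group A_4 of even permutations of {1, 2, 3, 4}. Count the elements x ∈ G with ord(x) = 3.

The elements of order 3 are: (2 3 4), (2 4 3), (1 2 3), (1 2 4), (1 3 2), (1 3 4), (1 4 2), (1 4 3).
That's 8.

8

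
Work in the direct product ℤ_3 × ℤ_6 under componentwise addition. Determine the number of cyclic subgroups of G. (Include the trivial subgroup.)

Group the elements of G by the cyclic subgroup they generate; each cyclic subgroup of order d accounts for φ(d) elements.
Cyclic subgroups by order — order 1: 1; order 2: 1; order 3: 4; order 6: 4.
Total: 10.

10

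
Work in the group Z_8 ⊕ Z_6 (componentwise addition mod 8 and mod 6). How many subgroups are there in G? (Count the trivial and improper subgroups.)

22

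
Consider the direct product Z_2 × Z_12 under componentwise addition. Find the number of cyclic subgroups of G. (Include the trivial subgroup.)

12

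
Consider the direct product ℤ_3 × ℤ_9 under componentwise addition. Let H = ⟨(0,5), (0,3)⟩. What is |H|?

9

|⟨(0,5)⟩| = 9 and |⟨(0,3)⟩| = 3, so |H| is a multiple of lcm(9, 3) = 9 and divides |G| = 27.
Closing under the operation: H = {(0,0), (0,1), (0,2), (0,3), (0,4), (0,5), (0,6), (0,7), (0,8)}, so |H| = 9.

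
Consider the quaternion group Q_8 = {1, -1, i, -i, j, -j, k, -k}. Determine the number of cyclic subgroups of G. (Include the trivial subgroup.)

5

Group the elements of G by the cyclic subgroup they generate; each cyclic subgroup of order d accounts for φ(d) elements.
Cyclic subgroups by order — order 1: 1; order 2: 1; order 4: 3.
Total: 5.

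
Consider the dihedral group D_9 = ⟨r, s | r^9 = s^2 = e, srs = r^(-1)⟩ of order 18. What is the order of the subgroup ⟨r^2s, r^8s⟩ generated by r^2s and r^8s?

|⟨r^2s⟩| = 2 and |⟨r^8s⟩| = 2, so |H| is a multiple of lcm(2, 2) = 2 and divides |G| = 18.
Closing under the operation: H = {e, r^3, r^6, r^2s, r^5s, r^8s}, so |H| = 6.

6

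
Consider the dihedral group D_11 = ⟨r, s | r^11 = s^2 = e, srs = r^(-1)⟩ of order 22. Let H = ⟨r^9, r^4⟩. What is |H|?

11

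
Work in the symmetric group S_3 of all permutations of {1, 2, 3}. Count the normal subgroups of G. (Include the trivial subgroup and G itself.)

G has 6 subgroups. Checking conjugation-invariance by order — order 1: 1/1 normal; order 2: 0/3 normal; order 3: 1/1 normal; order 6: 1/1 normal.
Total normal subgroups: 3.

3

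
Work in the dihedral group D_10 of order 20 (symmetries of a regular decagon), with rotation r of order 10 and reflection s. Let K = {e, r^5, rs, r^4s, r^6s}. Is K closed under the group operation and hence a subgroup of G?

Closure fails: r^5 · r^4s = r^9s ∉ K. So K is not a subgroup.

No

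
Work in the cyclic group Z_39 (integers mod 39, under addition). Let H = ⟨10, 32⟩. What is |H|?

|⟨10⟩| = 39 and |⟨32⟩| = 39, so |H| is a multiple of lcm(39, 39) = 39 and divides |G| = 39.
Closing {10, 32} under the group operation gives all of G, so |H| = 39.

39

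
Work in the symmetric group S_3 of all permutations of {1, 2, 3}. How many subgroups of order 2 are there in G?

3

|G| = 6 and 2 | 6, so subgroups of order 2 are possible by Lagrange.
The subgroups of order 2 are: {e, (1 2)}; {e, (1 3)}; {e, (2 3)}.
So G has 3 subgroups of order 2.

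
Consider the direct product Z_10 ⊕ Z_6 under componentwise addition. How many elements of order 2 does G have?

An element (a,b) has order lcm(ord(a), ord(b)); count pairs with lcm equal to 2.
Enumerating gives 3 such elements.

3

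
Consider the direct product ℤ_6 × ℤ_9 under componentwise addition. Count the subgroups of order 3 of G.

4

|G| = 54 and 3 | 54, so subgroups of order 3 are possible by Lagrange.
The subgroups of order 3 are: {(0,0), (0,3), (0,6)}; {(0,0), (2,0), (4,0)}; {(0,0), (2,3), (4,6)}; {(0,0), (2,6), (4,3)}.
So G has 4 subgroups of order 3.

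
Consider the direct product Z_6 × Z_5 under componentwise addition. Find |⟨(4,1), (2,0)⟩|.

|⟨(4,1)⟩| = 15 and |⟨(2,0)⟩| = 3, so |H| is a multiple of lcm(15, 3) = 15 and divides |G| = 30.
Closing under the operation: H = {(0,0), (0,1), (0,2), (0,3), (0,4), (2,0), (2,1), (2,2), (2,3), (2,4), (4,0), (4,1), (4,2), (4,3), (4,4)}, so |H| = 15.

15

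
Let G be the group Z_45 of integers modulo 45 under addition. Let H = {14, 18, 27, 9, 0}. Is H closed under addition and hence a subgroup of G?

No

9 ∈ H but its inverse 36 ∉ H, so H is not a subgroup.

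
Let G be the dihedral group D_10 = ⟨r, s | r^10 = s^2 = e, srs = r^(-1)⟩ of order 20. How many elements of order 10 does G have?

4

The elements of order 10 are: r, r^3, r^7, r^9.
That's 4.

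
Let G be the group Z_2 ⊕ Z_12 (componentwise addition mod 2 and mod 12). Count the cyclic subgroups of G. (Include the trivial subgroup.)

Each element a generates a cyclic subgroup ⟨a⟩; distinct elements may generate the same one (a cyclic group of order d has φ(d) generators).
Cyclic subgroups by order — order 1: 1; order 2: 3; order 3: 1; order 4: 2; order 6: 3; order 12: 2.
Total: 12.

12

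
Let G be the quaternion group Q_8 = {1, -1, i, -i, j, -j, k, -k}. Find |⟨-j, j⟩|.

|⟨-j⟩| = 4 and |⟨j⟩| = 4, so |H| is a multiple of lcm(4, 4) = 4 and divides |G| = 8.
Closing under the operation: H = {1, -1, j, -j}, so |H| = 4.

4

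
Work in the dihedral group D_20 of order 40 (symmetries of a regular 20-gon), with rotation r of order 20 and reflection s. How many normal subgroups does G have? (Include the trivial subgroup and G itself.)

9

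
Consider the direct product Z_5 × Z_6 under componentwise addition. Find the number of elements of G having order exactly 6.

2

An element (a,b) has order lcm(ord(a), ord(b)); count pairs with lcm equal to 6.
Enumerating gives 2 such elements.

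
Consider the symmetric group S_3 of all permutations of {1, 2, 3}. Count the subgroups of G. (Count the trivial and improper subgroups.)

|G| = 6, so by Lagrange every subgroup order divides 6. Divisors: 1, 2, 3, 6.
Subgroups by order — order 1: 1; order 2: 3; order 3: 1; order 6: 1.
Total: 1 + 3 + 1 + 1 = 6.

6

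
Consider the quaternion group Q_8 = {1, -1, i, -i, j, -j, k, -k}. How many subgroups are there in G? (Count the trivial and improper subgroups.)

|G| = 8, so by Lagrange every subgroup order divides 8. Divisors: 1, 2, 4, 8.
Subgroups by order — order 1: 1; order 2: 1; order 4: 3; order 8: 1.
Total: 1 + 1 + 3 + 1 = 6.

6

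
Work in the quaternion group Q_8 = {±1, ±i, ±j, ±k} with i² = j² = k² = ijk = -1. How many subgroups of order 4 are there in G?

3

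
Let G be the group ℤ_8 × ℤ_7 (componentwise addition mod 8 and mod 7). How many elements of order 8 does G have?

An element (a,b) has order lcm(ord(a), ord(b)); count pairs with lcm equal to 8.
Enumerating gives 4 such elements.

4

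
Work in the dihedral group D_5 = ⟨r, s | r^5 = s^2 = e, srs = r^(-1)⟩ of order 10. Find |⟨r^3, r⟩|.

5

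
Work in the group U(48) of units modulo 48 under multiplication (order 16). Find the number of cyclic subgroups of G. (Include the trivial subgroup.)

12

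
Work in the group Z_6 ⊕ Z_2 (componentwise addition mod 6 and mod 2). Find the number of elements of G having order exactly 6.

An element (a,b) has order lcm(ord(a), ord(b)); count pairs with lcm equal to 6.
Enumerating gives 6 such elements.

6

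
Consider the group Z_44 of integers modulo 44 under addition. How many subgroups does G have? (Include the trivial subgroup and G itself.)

6

Subgroups of the cyclic group Z_44 correspond bijectively to divisors of 44.
Divisors of 44: 1, 2, 4, 11, 22, 44.
So Z_44 has 6 subgroups.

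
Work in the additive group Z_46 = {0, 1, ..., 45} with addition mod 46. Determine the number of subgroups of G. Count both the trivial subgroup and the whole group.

4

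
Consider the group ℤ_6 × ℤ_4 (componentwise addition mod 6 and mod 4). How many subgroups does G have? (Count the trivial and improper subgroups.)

|G| = 24, so by Lagrange every subgroup order divides 24. Divisors: 1, 2, 3, 4, 6, 8, 12, 24.
Subgroups by order — order 1: 1; order 2: 3; order 3: 1; order 4: 3; order 6: 3; order 8: 1; order 12: 3; order 24: 1.
Total: 1 + 3 + 1 + 3 + 3 + 1 + 3 + 1 = 16.

16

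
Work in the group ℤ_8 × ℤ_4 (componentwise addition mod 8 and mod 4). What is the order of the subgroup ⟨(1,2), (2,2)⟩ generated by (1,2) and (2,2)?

16

|⟨(1,2)⟩| = 8 and |⟨(2,2)⟩| = 4, so |H| is a multiple of lcm(8, 4) = 8 and divides |G| = 32.
Closing under the operation: H = {(0,0), (0,2), (1,0), (1,2), (2,0), (2,2), (3,0), (3,2), (4,0), (4,2), (5,0), (5,2), (6,0), (6,2), (7,0), (7,2)}, so |H| = 16.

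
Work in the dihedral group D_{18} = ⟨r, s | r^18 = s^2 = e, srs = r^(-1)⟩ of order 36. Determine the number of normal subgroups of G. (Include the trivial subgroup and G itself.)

9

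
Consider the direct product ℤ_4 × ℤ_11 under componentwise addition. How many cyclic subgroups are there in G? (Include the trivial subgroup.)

A cyclic subgroup of order d is generated by each of its φ(d) elements of order d, so the cyclic subgroups of order d number (#elements of order d)/φ(d).
Cyclic subgroups by order — order 1: 1; order 2: 1; order 4: 1; order 11: 1; order 22: 1; order 44: 1.
Total: 6.

6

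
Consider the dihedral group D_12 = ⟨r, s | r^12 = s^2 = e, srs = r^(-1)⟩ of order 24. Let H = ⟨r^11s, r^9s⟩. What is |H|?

12

|⟨r^11s⟩| = 2 and |⟨r^9s⟩| = 2, so |H| is a multiple of lcm(2, 2) = 2 and divides |G| = 24.
Closing under the operation: H = {e, r^2, r^4, r^6, r^8, r^10, rs, r^3s, r^5s, r^7s, r^9s, r^11s}, so |H| = 12.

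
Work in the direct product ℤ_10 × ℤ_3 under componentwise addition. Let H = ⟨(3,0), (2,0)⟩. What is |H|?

|⟨(3,0)⟩| = 10 and |⟨(2,0)⟩| = 5, so |H| is a multiple of lcm(10, 5) = 10 and divides |G| = 30.
Closing under the operation: H = {(0,0), (1,0), (2,0), (3,0), (4,0), (5,0), (6,0), (7,0), (8,0), (9,0)}, so |H| = 10.

10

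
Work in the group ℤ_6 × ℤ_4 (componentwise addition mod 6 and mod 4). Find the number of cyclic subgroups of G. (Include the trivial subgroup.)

12

Each element a generates a cyclic subgroup ⟨a⟩; distinct elements may generate the same one (a cyclic group of order d has φ(d) generators).
Cyclic subgroups by order — order 1: 1; order 2: 3; order 3: 1; order 4: 2; order 6: 3; order 12: 2.
Total: 12.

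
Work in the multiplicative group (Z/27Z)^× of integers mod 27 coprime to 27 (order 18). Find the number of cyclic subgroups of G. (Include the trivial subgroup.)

6

A cyclic subgroup of order d is generated by each of its φ(d) elements of order d, so the cyclic subgroups of order d number (#elements of order d)/φ(d).
Cyclic subgroups by order — order 1: 1; order 2: 1; order 3: 1; order 6: 1; order 9: 1; order 18: 1.
Total: 6.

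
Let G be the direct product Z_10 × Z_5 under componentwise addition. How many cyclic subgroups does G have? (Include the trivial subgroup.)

Each element a generates a cyclic subgroup ⟨a⟩; distinct elements may generate the same one (a cyclic group of order d has φ(d) generators).
Cyclic subgroups by order — order 1: 1; order 2: 1; order 5: 6; order 10: 6.
Total: 14.

14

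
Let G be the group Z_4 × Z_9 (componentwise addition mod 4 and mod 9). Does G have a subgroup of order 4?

4 | 36. A subgroup of order 4 is {(0,0), (1,0), (2,0), (3,0)}.

Yes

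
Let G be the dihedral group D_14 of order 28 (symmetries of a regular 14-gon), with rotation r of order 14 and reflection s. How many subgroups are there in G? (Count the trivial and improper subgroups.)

|G| = 28, so by Lagrange every subgroup order divides 28. Divisors: 1, 2, 4, 7, 14, 28.
Subgroups by order — order 1: 1; order 2: 15; order 4: 7; order 7: 1; order 14: 3; order 28: 1.
Total: 1 + 15 + 7 + 1 + 3 + 1 = 28.

28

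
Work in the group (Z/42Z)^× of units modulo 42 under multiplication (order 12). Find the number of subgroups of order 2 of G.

|G| = 12 and 2 | 12, so subgroups of order 2 are possible by Lagrange.
The subgroups of order 2 are: {1, 13}; {1, 29}; {1, 41}.
So G has 3 subgroups of order 2.

3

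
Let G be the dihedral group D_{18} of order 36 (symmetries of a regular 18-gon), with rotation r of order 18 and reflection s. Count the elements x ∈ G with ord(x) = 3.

The elements of order 3 are: r^6, r^12.
That's 2.

2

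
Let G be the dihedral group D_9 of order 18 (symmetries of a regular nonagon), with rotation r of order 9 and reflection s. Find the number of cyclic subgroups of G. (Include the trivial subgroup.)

12

Group the elements of G by the cyclic subgroup they generate; each cyclic subgroup of order d accounts for φ(d) elements.
Cyclic subgroups by order — order 1: 1; order 2: 9; order 3: 1; order 9: 1.
Total: 12.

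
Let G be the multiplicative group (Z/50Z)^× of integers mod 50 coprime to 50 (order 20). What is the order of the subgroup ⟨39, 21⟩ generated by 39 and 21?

|⟨39⟩| = 10 and |⟨21⟩| = 5, so |H| is a multiple of lcm(10, 5) = 10 and divides |G| = 20.
Closing under the operation: H = {1, 9, 11, 19, 21, 29, 31, 39, 41, 49}, so |H| = 10.

10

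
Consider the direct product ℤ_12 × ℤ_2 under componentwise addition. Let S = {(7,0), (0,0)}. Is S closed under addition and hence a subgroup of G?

No

(7,0) ∈ S but its inverse (5,0) ∉ S, so S is not a subgroup.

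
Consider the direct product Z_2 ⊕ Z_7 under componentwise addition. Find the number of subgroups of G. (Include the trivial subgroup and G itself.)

4

|G| = 14, so by Lagrange every subgroup order divides 14. Divisors: 1, 2, 7, 14.
Subgroups by order — order 1: 1; order 2: 1; order 7: 1; order 14: 1.
Total: 1 + 1 + 1 + 1 = 4.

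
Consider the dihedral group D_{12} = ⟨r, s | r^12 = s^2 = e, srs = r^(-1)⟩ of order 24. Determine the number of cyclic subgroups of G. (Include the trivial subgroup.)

Each element a generates a cyclic subgroup ⟨a⟩; distinct elements may generate the same one (a cyclic group of order d has φ(d) generators).
Cyclic subgroups by order — order 1: 1; order 2: 13; order 3: 1; order 4: 1; order 6: 1; order 12: 1.
Total: 18.

18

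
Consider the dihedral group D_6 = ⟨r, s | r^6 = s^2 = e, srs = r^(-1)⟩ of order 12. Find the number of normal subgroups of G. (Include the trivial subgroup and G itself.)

7

G has 16 subgroups. Checking conjugation-invariance by order — order 1: 1/1 normal; order 2: 1/7 normal; order 3: 1/1 normal; order 4: 0/3 normal; order 6: 3/3 normal; order 12: 1/1 normal.
Total normal subgroups: 7.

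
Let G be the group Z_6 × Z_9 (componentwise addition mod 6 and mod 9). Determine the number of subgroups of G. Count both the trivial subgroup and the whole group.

|G| = 54, so by Lagrange every subgroup order divides 54. Divisors: 1, 2, 3, 6, 9, 18, 27, 54.
Subgroups by order — order 1: 1; order 2: 1; order 3: 4; order 6: 4; order 9: 4; order 18: 4; order 27: 1; order 54: 1.
Total: 1 + 1 + 4 + 4 + 4 + 4 + 1 + 1 = 20.

20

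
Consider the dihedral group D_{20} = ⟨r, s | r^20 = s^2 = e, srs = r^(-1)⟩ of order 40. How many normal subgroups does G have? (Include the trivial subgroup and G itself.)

9

G has 48 subgroups. Checking conjugation-invariance by order — order 1: 1/1 normal; order 2: 1/21 normal; order 4: 1/11 normal; order 5: 1/1 normal; order 8: 0/5 normal; order 10: 1/5 normal; order 20: 3/3 normal; order 40: 1/1 normal.
Total normal subgroups: 9.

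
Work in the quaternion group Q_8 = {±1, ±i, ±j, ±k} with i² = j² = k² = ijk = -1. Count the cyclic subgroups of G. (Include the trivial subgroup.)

5

Each element a generates a cyclic subgroup ⟨a⟩; distinct elements may generate the same one (a cyclic group of order d has φ(d) generators).
Cyclic subgroups by order — order 1: 1; order 2: 1; order 4: 3.
Total: 5.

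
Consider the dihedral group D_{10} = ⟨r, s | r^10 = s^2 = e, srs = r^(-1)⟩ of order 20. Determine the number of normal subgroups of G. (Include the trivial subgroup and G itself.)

7

G has 22 subgroups. Checking conjugation-invariance by order — order 1: 1/1 normal; order 2: 1/11 normal; order 4: 0/5 normal; order 5: 1/1 normal; order 10: 3/3 normal; order 20: 1/1 normal.
Total normal subgroups: 7.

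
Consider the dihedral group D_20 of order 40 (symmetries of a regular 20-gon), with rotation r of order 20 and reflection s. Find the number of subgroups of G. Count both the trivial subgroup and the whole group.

|G| = 40, so by Lagrange every subgroup order divides 40. Divisors: 1, 2, 4, 5, 8, 10, 20, 40.
Subgroups by order — order 1: 1; order 2: 21; order 4: 11; order 5: 1; order 8: 5; order 10: 5; order 20: 3; order 40: 1.
Total: 1 + 21 + 11 + 1 + 5 + 5 + 3 + 1 = 48.

48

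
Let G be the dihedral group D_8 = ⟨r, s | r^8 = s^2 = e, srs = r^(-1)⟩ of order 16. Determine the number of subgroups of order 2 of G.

9

|G| = 16 and 2 | 16, so subgroups of order 2 are possible by Lagrange.
The subgroups of order 2 are: {e, r^2s}; {e, r^3s}; {e, r^4}; {e, r^4s}; … (9 in all).
So G has 9 subgroups of order 2.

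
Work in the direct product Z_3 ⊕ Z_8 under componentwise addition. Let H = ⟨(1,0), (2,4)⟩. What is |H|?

|⟨(1,0)⟩| = 3 and |⟨(2,4)⟩| = 6, so |H| is a multiple of lcm(3, 6) = 6 and divides |G| = 24.
Closing under the operation: H = {(0,0), (0,4), (1,0), (1,4), (2,0), (2,4)}, so |H| = 6.

6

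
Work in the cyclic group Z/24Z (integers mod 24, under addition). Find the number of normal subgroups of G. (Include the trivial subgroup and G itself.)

G is abelian, so every subgroup is normal.
G has 8 subgroups in total, hence 8 normal subgroups.

8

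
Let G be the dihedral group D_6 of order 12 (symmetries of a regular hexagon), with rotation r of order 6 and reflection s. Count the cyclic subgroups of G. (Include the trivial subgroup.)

A cyclic subgroup of order d is generated by each of its φ(d) elements of order d, so the cyclic subgroups of order d number (#elements of order d)/φ(d).
Cyclic subgroups by order — order 1: 1; order 2: 7; order 3: 1; order 6: 1.
Total: 10.

10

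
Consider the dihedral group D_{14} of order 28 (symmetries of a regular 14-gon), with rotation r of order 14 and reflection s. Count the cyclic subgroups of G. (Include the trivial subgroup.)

A cyclic subgroup of order d is generated by each of its φ(d) elements of order d, so the cyclic subgroups of order d number (#elements of order d)/φ(d).
Cyclic subgroups by order — order 1: 1; order 2: 15; order 7: 1; order 14: 1.
Total: 18.

18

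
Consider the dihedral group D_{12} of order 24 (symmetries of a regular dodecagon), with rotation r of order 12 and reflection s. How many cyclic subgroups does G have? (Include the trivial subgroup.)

Group the elements of G by the cyclic subgroup they generate; each cyclic subgroup of order d accounts for φ(d) elements.
Cyclic subgroups by order — order 1: 1; order 2: 13; order 3: 1; order 4: 1; order 6: 1; order 12: 1.
Total: 18.

18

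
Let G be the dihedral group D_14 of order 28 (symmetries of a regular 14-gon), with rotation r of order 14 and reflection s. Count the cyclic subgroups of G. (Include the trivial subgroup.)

A cyclic subgroup of order d is generated by each of its φ(d) elements of order d, so the cyclic subgroups of order d number (#elements of order d)/φ(d).
Cyclic subgroups by order — order 1: 1; order 2: 15; order 7: 1; order 14: 1.
Total: 18.

18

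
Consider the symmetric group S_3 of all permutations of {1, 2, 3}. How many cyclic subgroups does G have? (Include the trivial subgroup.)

5

A cyclic subgroup of order d is generated by each of its φ(d) elements of order d, so the cyclic subgroups of order d number (#elements of order d)/φ(d).
Cyclic subgroups by order — order 1: 1; order 2: 3; order 3: 1.
Total: 5.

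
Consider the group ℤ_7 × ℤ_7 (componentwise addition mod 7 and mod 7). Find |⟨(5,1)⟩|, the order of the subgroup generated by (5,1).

7

The order of (5,1) in Z_7 × Z_7 is lcm(ord(5) in Z_7, ord(1) in Z_7).
ord(5) = 7 and ord(1) = 7, so |⟨(5,1)⟩| = lcm(7, 7) = 7.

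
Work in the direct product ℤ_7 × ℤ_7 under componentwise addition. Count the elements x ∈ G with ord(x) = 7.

48

An element (a,b) has order lcm(ord(a), ord(b)); count pairs with lcm equal to 7.
Enumerating gives 48 such elements.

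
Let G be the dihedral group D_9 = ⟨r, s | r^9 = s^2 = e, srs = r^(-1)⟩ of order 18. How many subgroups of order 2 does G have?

9

|G| = 18 and 2 | 18, so subgroups of order 2 are possible by Lagrange.
The subgroups of order 2 are: {e, r^2s}; {e, r^3s}; {e, r^4s}; {e, r^5s}; … (9 in all).
So G has 9 subgroups of order 2.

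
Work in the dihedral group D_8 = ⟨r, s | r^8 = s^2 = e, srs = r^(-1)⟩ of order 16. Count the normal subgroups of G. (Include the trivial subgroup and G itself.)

7

G has 19 subgroups. Checking conjugation-invariance by order — order 1: 1/1 normal; order 2: 1/9 normal; order 4: 1/5 normal; order 8: 3/3 normal; order 16: 1/1 normal.
Total normal subgroups: 7.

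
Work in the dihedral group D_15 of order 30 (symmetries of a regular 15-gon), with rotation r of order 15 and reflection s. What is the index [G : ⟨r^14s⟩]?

15

|⟨r^14s⟩| = 2 and |G| = 30.
By Lagrange, [G : H] = |G|/|H| = 30/2 = 15.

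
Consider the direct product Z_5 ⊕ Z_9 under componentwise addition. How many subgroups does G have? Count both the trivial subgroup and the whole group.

6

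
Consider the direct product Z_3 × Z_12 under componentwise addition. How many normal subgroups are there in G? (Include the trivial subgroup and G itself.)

G is abelian, so every subgroup is normal.
G has 18 subgroups in total, hence 18 normal subgroups.

18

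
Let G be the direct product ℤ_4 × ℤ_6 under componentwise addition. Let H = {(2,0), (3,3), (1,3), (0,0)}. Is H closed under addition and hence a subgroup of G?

Yes

|H| = 4 divides |G| = 24, consistent with Lagrange.
H contains the identity, every element's inverse is in H, and H is closed under +: it is a subgroup.
In fact H = ⟨(3,3)⟩.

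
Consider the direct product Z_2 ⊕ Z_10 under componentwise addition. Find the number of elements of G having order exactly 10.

An element (a,b) has order lcm(ord(a), ord(b)); count pairs with lcm equal to 10.
Enumerating gives 12 such elements.

12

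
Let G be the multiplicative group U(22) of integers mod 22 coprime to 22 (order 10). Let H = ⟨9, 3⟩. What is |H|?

5

|⟨9⟩| = 5 and |⟨3⟩| = 5, so |H| is a multiple of lcm(5, 5) = 5 and divides |G| = 10.
Closing under the operation: H = {1, 3, 5, 9, 15}, so |H| = 5.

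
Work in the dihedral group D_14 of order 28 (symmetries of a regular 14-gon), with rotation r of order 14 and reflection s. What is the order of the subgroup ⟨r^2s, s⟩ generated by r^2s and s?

14

|⟨r^2s⟩| = 2 and |⟨s⟩| = 2, so |H| is a multiple of lcm(2, 2) = 2 and divides |G| = 28.
Closing under the operation: H = {e, r^2, r^4, r^6, r^8, r^10, r^12, s, r^2s, r^4s, r^6s, r^8s, r^10s, r^12s}, so |H| = 14.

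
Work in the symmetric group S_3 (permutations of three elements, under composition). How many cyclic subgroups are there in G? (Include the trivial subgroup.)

5

Each element a generates a cyclic subgroup ⟨a⟩; distinct elements may generate the same one (a cyclic group of order d has φ(d) generators).
Cyclic subgroups by order — order 1: 1; order 2: 3; order 3: 1.
Total: 5.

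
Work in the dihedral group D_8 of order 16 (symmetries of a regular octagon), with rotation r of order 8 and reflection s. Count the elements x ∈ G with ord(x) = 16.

0

No element of G has order 16 (even though 16 | 16).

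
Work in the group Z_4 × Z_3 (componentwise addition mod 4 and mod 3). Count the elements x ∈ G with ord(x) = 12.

An element (a,b) has order lcm(ord(a), ord(b)); count pairs with lcm equal to 12.
Enumerating gives 4 such elements.

4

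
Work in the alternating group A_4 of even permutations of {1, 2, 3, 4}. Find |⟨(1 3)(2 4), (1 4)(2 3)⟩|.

|⟨(1 3)(2 4)⟩| = 2 and |⟨(1 4)(2 3)⟩| = 2, so |H| is a multiple of lcm(2, 2) = 2 and divides |G| = 12.
Closing under the operation: H = {e, (1 2)(3 4), (1 3)(2 4), (1 4)(2 3)}, so |H| = 4.

4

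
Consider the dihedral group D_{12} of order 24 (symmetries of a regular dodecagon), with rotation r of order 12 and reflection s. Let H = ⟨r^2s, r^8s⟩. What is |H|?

4

|⟨r^2s⟩| = 2 and |⟨r^8s⟩| = 2, so |H| is a multiple of lcm(2, 2) = 2 and divides |G| = 24.
Closing under the operation: H = {e, r^6, r^2s, r^8s}, so |H| = 4.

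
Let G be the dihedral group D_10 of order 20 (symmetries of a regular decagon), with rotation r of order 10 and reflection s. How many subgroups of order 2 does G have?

11

|G| = 20 and 2 | 20, so subgroups of order 2 are possible by Lagrange.
The subgroups of order 2 are: {e, r^2s}; {e, r^3s}; {e, r^4s}; {e, r^5}; … (11 in all).
So G has 11 subgroups of order 2.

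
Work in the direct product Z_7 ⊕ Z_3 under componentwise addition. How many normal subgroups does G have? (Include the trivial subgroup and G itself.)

G is abelian, so every subgroup is normal.
G has 4 subgroups in total, hence 4 normal subgroups.

4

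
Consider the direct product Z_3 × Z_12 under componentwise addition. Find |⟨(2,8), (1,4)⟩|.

3

|⟨(2,8)⟩| = 3 and |⟨(1,4)⟩| = 3, so |H| is a multiple of lcm(3, 3) = 3 and divides |G| = 36.
Closing under the operation: H = {(0,0), (1,4), (2,8)}, so |H| = 3.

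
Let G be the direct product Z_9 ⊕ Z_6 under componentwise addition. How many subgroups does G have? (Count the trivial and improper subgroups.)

|G| = 54, so by Lagrange every subgroup order divides 54. Divisors: 1, 2, 3, 6, 9, 18, 27, 54.
Subgroups by order — order 1: 1; order 2: 1; order 3: 4; order 6: 4; order 9: 4; order 18: 4; order 27: 1; order 54: 1.
Total: 1 + 1 + 4 + 4 + 4 + 4 + 1 + 1 = 20.

20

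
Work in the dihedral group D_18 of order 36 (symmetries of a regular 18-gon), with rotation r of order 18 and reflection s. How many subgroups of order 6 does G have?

7

|G| = 36 and 6 | 36, so subgroups of order 6 are possible by Lagrange.
The subgroups of order 6 are: {e, r^6, r^12, r^4s, r^10s, r^16s}; {e, r^6, r^12, r^5s, r^11s, r^17s}; {e, r^6, r^12, s, r^6s, r^12s}; {e, r^6, r^12, rs, r^7s, r^13s}; … (7 in all).
So G has 7 subgroups of order 6.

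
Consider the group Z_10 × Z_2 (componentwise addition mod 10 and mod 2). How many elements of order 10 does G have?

An element (a,b) has order lcm(ord(a), ord(b)); count pairs with lcm equal to 10.
Enumerating gives 12 such elements.

12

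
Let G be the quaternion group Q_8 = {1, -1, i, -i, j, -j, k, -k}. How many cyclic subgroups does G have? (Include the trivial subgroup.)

5

Group the elements of G by the cyclic subgroup they generate; each cyclic subgroup of order d accounts for φ(d) elements.
Cyclic subgroups by order — order 1: 1; order 2: 1; order 4: 3.
Total: 5.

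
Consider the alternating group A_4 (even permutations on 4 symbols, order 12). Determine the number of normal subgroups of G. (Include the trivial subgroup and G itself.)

3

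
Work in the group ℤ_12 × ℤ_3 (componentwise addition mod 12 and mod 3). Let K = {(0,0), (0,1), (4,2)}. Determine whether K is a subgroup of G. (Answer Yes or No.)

(0,1) ∈ K but its inverse (0,2) ∉ K, so K is not a subgroup.

No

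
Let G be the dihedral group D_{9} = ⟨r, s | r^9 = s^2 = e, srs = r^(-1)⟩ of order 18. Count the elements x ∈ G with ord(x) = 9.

6

The elements of order 9 are: r, r^2, r^4, r^5, r^7, r^8.
That's 6.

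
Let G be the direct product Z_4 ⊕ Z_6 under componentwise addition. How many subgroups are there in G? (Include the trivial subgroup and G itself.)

|G| = 24, so by Lagrange every subgroup order divides 24. Divisors: 1, 2, 3, 4, 6, 8, 12, 24.
Subgroups by order — order 1: 1; order 2: 3; order 3: 1; order 4: 3; order 6: 3; order 8: 1; order 12: 3; order 24: 1.
Total: 1 + 3 + 1 + 3 + 3 + 1 + 3 + 1 = 16.

16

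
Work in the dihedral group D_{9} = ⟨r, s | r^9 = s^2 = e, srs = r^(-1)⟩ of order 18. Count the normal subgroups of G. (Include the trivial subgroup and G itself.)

G has 16 subgroups. Checking conjugation-invariance by order — order 1: 1/1 normal; order 2: 0/9 normal; order 3: 1/1 normal; order 6: 0/3 normal; order 9: 1/1 normal; order 18: 1/1 normal.
Total normal subgroups: 4.

4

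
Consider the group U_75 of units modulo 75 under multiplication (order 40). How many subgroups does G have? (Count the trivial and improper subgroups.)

|G| = 40, so by Lagrange every subgroup order divides 40. Divisors: 1, 2, 4, 5, 8, 10, 20, 40.
Subgroups by order — order 1: 1; order 2: 3; order 4: 3; order 5: 1; order 8: 1; order 10: 3; order 20: 3; order 40: 1.
Total: 1 + 3 + 3 + 1 + 1 + 3 + 3 + 1 = 16.

16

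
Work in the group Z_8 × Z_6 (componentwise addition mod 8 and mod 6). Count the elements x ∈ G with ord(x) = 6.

An element (a,b) has order lcm(ord(a), ord(b)); count pairs with lcm equal to 6.
Enumerating gives 6 such elements.

6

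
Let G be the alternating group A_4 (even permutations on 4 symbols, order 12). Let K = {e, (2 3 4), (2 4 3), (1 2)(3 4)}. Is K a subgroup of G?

No

Closure fails: (2 4 3) ∘ (1 2)(3 4) = (1 4 2) ∉ K. So K is not a subgroup.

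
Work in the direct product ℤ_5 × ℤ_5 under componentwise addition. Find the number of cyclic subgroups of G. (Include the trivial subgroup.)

Group the elements of G by the cyclic subgroup they generate; each cyclic subgroup of order d accounts for φ(d) elements.
Cyclic subgroups by order — order 1: 1; order 5: 6.
Total: 7.

7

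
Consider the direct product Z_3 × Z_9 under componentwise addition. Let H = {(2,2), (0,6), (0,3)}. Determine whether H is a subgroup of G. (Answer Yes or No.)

The identity (0,0) ∉ H, so H is not a subgroup.

No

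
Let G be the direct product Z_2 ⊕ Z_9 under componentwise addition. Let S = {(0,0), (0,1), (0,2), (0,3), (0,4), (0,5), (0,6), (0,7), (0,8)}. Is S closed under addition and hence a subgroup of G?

|S| = 9 divides |G| = 18, consistent with Lagrange.
S contains the identity, every element's inverse is in S, and S is closed under +: it is a subgroup.
In fact S = ⟨(0,1)⟩.

Yes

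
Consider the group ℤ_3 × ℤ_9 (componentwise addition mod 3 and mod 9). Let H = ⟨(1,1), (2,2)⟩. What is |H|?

9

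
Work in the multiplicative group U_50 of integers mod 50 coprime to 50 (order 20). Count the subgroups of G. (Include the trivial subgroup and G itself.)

|G| = 20, so by Lagrange every subgroup order divides 20. Divisors: 1, 2, 4, 5, 10, 20.
Subgroups by order — order 1: 1; order 2: 1; order 4: 1; order 5: 1; order 10: 1; order 20: 1.
Total: 1 + 1 + 1 + 1 + 1 + 1 = 6.

6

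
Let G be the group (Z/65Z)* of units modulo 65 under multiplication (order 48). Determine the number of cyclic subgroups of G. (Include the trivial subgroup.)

20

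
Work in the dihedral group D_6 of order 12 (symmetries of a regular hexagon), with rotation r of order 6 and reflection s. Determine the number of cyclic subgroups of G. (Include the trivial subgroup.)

A cyclic subgroup of order d is generated by each of its φ(d) elements of order d, so the cyclic subgroups of order d number (#elements of order d)/φ(d).
Cyclic subgroups by order — order 1: 1; order 2: 7; order 3: 1; order 6: 1.
Total: 10.

10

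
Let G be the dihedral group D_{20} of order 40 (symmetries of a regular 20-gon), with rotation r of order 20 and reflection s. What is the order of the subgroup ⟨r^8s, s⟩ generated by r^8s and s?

|⟨r^8s⟩| = 2 and |⟨s⟩| = 2, so |H| is a multiple of lcm(2, 2) = 2 and divides |G| = 40.
Closing under the operation: H = {e, r^4, r^8, r^12, r^16, s, r^4s, r^8s, r^12s, r^16s}, so |H| = 10.

10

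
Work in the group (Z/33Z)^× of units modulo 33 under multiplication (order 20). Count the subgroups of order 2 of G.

|G| = 20 and 2 | 20, so subgroups of order 2 are possible by Lagrange.
The subgroups of order 2 are: {1, 10}; {1, 23}; {1, 32}.
So G has 3 subgroups of order 2.

3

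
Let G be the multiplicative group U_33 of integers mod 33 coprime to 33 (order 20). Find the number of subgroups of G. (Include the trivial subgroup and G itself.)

10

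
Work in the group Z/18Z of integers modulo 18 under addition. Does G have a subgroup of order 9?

9 | 18. A subgroup of order 9 is {0, 2, 4, 6, 8, 10, 12, 14, 16}.

Yes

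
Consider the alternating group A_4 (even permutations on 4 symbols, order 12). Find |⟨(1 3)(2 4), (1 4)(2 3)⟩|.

4

|⟨(1 3)(2 4)⟩| = 2 and |⟨(1 4)(2 3)⟩| = 2, so |H| is a multiple of lcm(2, 2) = 2 and divides |G| = 12.
Closing under the operation: H = {e, (1 2)(3 4), (1 3)(2 4), (1 4)(2 3)}, so |H| = 4.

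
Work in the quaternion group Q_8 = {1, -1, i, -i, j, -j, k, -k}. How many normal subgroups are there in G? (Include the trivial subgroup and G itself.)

6

G has 6 subgroups. Checking conjugation-invariance by order — order 1: 1/1 normal; order 2: 1/1 normal; order 4: 3/3 normal; order 8: 1/1 normal.
Total normal subgroups: 6.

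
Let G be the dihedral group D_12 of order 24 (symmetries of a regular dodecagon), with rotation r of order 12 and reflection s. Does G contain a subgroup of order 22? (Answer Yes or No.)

22 does not divide |G| = 24, so by Lagrange no subgroup of order 22 exists.

No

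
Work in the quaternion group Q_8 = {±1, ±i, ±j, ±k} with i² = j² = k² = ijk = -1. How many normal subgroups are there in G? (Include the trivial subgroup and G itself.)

6

G has 6 subgroups. Checking conjugation-invariance by order — order 1: 1/1 normal; order 2: 1/1 normal; order 4: 3/3 normal; order 8: 1/1 normal.
Total normal subgroups: 6.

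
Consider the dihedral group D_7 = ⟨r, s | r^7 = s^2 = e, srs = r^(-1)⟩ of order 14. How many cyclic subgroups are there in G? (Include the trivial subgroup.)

A cyclic subgroup of order d is generated by each of its φ(d) elements of order d, so the cyclic subgroups of order d number (#elements of order d)/φ(d).
Cyclic subgroups by order — order 1: 1; order 2: 7; order 7: 1.
Total: 9.

9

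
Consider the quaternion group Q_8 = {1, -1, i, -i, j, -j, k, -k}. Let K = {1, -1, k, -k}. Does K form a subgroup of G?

Yes

|K| = 4 divides |G| = 8, consistent with Lagrange.
K contains the identity, every element's inverse is in K, and K is closed under ·: it is a subgroup.
In fact K = ⟨-k⟩.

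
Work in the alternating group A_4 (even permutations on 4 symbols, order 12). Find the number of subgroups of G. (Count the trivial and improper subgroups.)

|G| = 12, so by Lagrange every subgroup order divides 12. Divisors: 1, 2, 3, 4, 6, 12.
Subgroups by order — order 1: 1; order 2: 3; order 3: 4; order 4: 1; order 6: 0; order 12: 1.
Total: 1 + 3 + 4 + 1 + 0 + 1 = 10.

10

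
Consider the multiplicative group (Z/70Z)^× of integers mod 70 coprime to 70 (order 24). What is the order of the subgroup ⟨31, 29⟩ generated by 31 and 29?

|⟨31⟩| = 6 and |⟨29⟩| = 2, so |H| is a multiple of lcm(6, 2) = 6 and divides |G| = 24.
Closing under the operation: H = {1, 9, 11, 19, 29, 31, 39, 41, 51, 59, 61, 69}, so |H| = 12.

12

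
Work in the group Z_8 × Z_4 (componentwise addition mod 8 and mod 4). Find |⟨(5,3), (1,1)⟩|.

|⟨(5,3)⟩| = 8 and |⟨(1,1)⟩| = 8, so |H| is a multiple of lcm(8, 8) = 8 and divides |G| = 32.
Closing under the operation: H = {(0,0), (0,2), (1,1), (1,3), (2,0), (2,2), (3,1), (3,3), (4,0), (4,2), (5,1), (5,3), (6,0), (6,2), (7,1), (7,3)}, so |H| = 16.

16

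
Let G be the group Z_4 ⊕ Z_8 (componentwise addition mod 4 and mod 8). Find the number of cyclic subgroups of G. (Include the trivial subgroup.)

14

Group the elements of G by the cyclic subgroup they generate; each cyclic subgroup of order d accounts for φ(d) elements.
Cyclic subgroups by order — order 1: 1; order 2: 3; order 4: 6; order 8: 4.
Total: 14.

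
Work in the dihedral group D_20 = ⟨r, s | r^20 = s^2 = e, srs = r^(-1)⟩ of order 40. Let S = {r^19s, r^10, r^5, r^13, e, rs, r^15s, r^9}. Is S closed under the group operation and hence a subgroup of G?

r^9 ∈ S but its inverse r^11 ∉ S, so S is not a subgroup.

No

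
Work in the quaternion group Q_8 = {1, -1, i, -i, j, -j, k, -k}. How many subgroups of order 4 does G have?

|G| = 8 and 4 | 8, so subgroups of order 4 are possible by Lagrange.
The subgroups of order 4 are: {1, -1, i, -i}; {1, -1, j, -j}; {1, -1, k, -k}.
So G has 3 subgroups of order 4.

3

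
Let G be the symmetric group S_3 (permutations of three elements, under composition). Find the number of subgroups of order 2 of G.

3

|G| = 6 and 2 | 6, so subgroups of order 2 are possible by Lagrange.
The subgroups of order 2 are: {e, (1 2)}; {e, (1 3)}; {e, (2 3)}.
So G has 3 subgroups of order 2.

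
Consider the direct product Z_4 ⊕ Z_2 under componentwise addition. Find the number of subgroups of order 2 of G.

3

|G| = 8 and 2 | 8, so subgroups of order 2 are possible by Lagrange.
The subgroups of order 2 are: {(0,0), (0,1)}; {(0,0), (2,0)}; {(0,0), (2,1)}.
So G has 3 subgroups of order 2.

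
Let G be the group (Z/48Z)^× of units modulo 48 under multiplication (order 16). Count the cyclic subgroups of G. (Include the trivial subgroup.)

A cyclic subgroup of order d is generated by each of its φ(d) elements of order d, so the cyclic subgroups of order d number (#elements of order d)/φ(d).
Cyclic subgroups by order — order 1: 1; order 2: 7; order 4: 4.
Total: 12.

12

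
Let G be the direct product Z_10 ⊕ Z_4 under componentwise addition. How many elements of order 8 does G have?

0

An element (a,b) has order lcm(ord(a), ord(b)); count pairs with lcm equal to 8.
Enumerating gives 0 such elements.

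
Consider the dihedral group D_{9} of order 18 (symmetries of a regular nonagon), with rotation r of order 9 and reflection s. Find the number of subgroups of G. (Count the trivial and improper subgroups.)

|G| = 18, so by Lagrange every subgroup order divides 18. Divisors: 1, 2, 3, 6, 9, 18.
Subgroups by order — order 1: 1; order 2: 9; order 3: 1; order 6: 3; order 9: 1; order 18: 1.
Total: 1 + 9 + 1 + 3 + 1 + 1 = 16.

16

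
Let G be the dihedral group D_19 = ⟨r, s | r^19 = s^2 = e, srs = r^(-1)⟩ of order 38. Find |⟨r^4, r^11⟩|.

19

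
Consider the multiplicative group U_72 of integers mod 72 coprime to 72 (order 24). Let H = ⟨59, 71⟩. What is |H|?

12

|⟨59⟩| = 6 and |⟨71⟩| = 2, so |H| is a multiple of lcm(6, 2) = 6 and divides |G| = 24.
Closing under the operation: H = {1, 11, 13, 23, 25, 35, 37, 47, 49, 59, 61, 71}, so |H| = 12.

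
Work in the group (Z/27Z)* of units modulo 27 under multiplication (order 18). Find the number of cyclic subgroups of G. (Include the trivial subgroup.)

6

Each element a generates a cyclic subgroup ⟨a⟩; distinct elements may generate the same one (a cyclic group of order d has φ(d) generators).
Cyclic subgroups by order — order 1: 1; order 2: 1; order 3: 1; order 6: 1; order 9: 1; order 18: 1.
Total: 6.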